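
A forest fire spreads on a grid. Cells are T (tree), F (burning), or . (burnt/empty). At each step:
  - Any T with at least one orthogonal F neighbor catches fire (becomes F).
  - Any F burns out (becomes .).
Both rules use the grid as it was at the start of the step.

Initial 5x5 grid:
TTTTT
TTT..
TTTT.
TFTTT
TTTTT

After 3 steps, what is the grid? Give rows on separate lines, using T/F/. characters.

Step 1: 4 trees catch fire, 1 burn out
  TTTTT
  TTT..
  TFTT.
  F.FTT
  TFTTT
Step 2: 6 trees catch fire, 4 burn out
  TTTTT
  TFT..
  F.FT.
  ...FT
  F.FTT
Step 3: 6 trees catch fire, 6 burn out
  TFTTT
  F.F..
  ...F.
  ....F
  ...FT

TFTTT
F.F..
...F.
....F
...FT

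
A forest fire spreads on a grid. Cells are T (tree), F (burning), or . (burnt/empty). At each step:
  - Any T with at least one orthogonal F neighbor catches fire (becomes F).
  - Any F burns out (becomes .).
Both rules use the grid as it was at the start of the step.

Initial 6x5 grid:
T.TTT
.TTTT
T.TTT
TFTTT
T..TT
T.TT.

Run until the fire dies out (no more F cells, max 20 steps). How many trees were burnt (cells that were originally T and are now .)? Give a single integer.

Step 1: +2 fires, +1 burnt (F count now 2)
Step 2: +4 fires, +2 burnt (F count now 4)
Step 3: +5 fires, +4 burnt (F count now 5)
Step 4: +6 fires, +5 burnt (F count now 6)
Step 5: +3 fires, +6 burnt (F count now 3)
Step 6: +1 fires, +3 burnt (F count now 1)
Step 7: +0 fires, +1 burnt (F count now 0)
Fire out after step 7
Initially T: 22, now '.': 29
Total burnt (originally-T cells now '.'): 21

Answer: 21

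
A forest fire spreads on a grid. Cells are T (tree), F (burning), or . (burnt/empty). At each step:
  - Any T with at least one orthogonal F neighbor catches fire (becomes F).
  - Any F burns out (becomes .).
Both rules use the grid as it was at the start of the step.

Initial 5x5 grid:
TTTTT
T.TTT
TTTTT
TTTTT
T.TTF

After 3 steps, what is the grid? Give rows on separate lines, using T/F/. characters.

Step 1: 2 trees catch fire, 1 burn out
  TTTTT
  T.TTT
  TTTTT
  TTTTF
  T.TF.
Step 2: 3 trees catch fire, 2 burn out
  TTTTT
  T.TTT
  TTTTF
  TTTF.
  T.F..
Step 3: 3 trees catch fire, 3 burn out
  TTTTT
  T.TTF
  TTTF.
  TTF..
  T....

TTTTT
T.TTF
TTTF.
TTF..
T....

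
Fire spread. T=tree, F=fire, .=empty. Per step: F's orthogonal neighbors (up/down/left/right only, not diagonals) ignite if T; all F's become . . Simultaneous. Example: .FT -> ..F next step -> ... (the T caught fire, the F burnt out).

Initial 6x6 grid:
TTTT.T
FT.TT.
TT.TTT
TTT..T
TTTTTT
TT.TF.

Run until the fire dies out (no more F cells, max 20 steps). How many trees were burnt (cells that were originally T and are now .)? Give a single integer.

Answer: 25

Derivation:
Step 1: +5 fires, +2 burnt (F count now 5)
Step 2: +5 fires, +5 burnt (F count now 5)
Step 3: +5 fires, +5 burnt (F count now 5)
Step 4: +5 fires, +5 burnt (F count now 5)
Step 5: +3 fires, +5 burnt (F count now 3)
Step 6: +2 fires, +3 burnt (F count now 2)
Step 7: +0 fires, +2 burnt (F count now 0)
Fire out after step 7
Initially T: 26, now '.': 35
Total burnt (originally-T cells now '.'): 25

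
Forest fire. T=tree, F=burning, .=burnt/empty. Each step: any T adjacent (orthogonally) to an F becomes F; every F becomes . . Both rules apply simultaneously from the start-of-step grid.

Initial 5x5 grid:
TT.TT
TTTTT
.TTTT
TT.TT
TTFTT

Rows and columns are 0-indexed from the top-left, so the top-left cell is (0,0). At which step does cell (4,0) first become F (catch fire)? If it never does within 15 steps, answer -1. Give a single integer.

Step 1: cell (4,0)='T' (+2 fires, +1 burnt)
Step 2: cell (4,0)='F' (+4 fires, +2 burnt)
  -> target ignites at step 2
Step 3: cell (4,0)='.' (+4 fires, +4 burnt)
Step 4: cell (4,0)='.' (+4 fires, +4 burnt)
Step 5: cell (4,0)='.' (+5 fires, +4 burnt)
Step 6: cell (4,0)='.' (+2 fires, +5 burnt)
Step 7: cell (4,0)='.' (+0 fires, +2 burnt)
  fire out at step 7

2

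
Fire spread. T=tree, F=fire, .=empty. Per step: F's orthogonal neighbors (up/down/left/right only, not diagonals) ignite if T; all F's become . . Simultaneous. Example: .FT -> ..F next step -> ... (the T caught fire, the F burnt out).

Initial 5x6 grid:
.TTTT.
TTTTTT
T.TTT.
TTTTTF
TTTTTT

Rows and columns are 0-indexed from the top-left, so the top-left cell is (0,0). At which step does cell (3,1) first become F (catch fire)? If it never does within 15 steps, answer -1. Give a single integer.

Step 1: cell (3,1)='T' (+2 fires, +1 burnt)
Step 2: cell (3,1)='T' (+3 fires, +2 burnt)
Step 3: cell (3,1)='T' (+4 fires, +3 burnt)
Step 4: cell (3,1)='F' (+6 fires, +4 burnt)
  -> target ignites at step 4
Step 5: cell (3,1)='.' (+4 fires, +6 burnt)
Step 6: cell (3,1)='.' (+4 fires, +4 burnt)
Step 7: cell (3,1)='.' (+2 fires, +4 burnt)
Step 8: cell (3,1)='.' (+0 fires, +2 burnt)
  fire out at step 8

4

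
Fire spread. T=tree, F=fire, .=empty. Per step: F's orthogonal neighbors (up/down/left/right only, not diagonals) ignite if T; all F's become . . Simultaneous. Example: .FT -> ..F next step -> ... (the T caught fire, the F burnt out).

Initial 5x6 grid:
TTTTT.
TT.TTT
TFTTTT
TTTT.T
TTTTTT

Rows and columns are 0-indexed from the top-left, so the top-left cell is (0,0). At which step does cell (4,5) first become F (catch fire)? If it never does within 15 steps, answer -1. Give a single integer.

Step 1: cell (4,5)='T' (+4 fires, +1 burnt)
Step 2: cell (4,5)='T' (+6 fires, +4 burnt)
Step 3: cell (4,5)='T' (+7 fires, +6 burnt)
Step 4: cell (4,5)='T' (+4 fires, +7 burnt)
Step 5: cell (4,5)='T' (+4 fires, +4 burnt)
Step 6: cell (4,5)='F' (+1 fires, +4 burnt)
  -> target ignites at step 6
Step 7: cell (4,5)='.' (+0 fires, +1 burnt)
  fire out at step 7

6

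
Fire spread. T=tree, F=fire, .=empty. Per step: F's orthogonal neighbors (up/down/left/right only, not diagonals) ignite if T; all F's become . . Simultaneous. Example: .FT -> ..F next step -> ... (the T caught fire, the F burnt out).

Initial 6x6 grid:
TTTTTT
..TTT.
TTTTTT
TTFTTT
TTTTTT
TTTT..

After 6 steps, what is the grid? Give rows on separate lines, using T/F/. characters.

Step 1: 4 trees catch fire, 1 burn out
  TTTTTT
  ..TTT.
  TTFTTT
  TF.FTT
  TTFTTT
  TTTT..
Step 2: 8 trees catch fire, 4 burn out
  TTTTTT
  ..FTT.
  TF.FTT
  F...FT
  TF.FTT
  TTFT..
Step 3: 9 trees catch fire, 8 burn out
  TTFTTT
  ...FT.
  F...FT
  .....F
  F...FT
  TF.F..
Step 4: 6 trees catch fire, 9 burn out
  TF.FTT
  ....F.
  .....F
  ......
  .....F
  F.....
Step 5: 2 trees catch fire, 6 burn out
  F...FT
  ......
  ......
  ......
  ......
  ......
Step 6: 1 trees catch fire, 2 burn out
  .....F
  ......
  ......
  ......
  ......
  ......

.....F
......
......
......
......
......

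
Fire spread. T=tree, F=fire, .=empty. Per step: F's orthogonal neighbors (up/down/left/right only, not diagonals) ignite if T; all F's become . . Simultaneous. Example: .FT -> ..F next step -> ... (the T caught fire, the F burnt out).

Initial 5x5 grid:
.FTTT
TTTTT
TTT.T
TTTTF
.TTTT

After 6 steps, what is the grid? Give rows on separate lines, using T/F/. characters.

Step 1: 5 trees catch fire, 2 burn out
  ..FTT
  TFTTT
  TTT.F
  TTTF.
  .TTTF
Step 2: 7 trees catch fire, 5 burn out
  ...FT
  F.FTF
  TFT..
  TTF..
  .TTF.
Step 3: 6 trees catch fire, 7 burn out
  ....F
  ...F.
  F.F..
  TF...
  .TF..
Step 4: 2 trees catch fire, 6 burn out
  .....
  .....
  .....
  F....
  .F...
Step 5: 0 trees catch fire, 2 burn out
  .....
  .....
  .....
  .....
  .....
Step 6: 0 trees catch fire, 0 burn out
  .....
  .....
  .....
  .....
  .....

.....
.....
.....
.....
.....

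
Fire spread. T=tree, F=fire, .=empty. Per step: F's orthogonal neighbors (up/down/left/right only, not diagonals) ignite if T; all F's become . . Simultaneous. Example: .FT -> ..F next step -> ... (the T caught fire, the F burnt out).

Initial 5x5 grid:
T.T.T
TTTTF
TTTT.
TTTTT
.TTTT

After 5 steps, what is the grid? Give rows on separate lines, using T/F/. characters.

Step 1: 2 trees catch fire, 1 burn out
  T.T.F
  TTTF.
  TTTT.
  TTTTT
  .TTTT
Step 2: 2 trees catch fire, 2 burn out
  T.T..
  TTF..
  TTTF.
  TTTTT
  .TTTT
Step 3: 4 trees catch fire, 2 burn out
  T.F..
  TF...
  TTF..
  TTTFT
  .TTTT
Step 4: 5 trees catch fire, 4 burn out
  T....
  F....
  TF...
  TTF.F
  .TTFT
Step 5: 5 trees catch fire, 5 burn out
  F....
  .....
  F....
  TF...
  .TF.F

F....
.....
F....
TF...
.TF.F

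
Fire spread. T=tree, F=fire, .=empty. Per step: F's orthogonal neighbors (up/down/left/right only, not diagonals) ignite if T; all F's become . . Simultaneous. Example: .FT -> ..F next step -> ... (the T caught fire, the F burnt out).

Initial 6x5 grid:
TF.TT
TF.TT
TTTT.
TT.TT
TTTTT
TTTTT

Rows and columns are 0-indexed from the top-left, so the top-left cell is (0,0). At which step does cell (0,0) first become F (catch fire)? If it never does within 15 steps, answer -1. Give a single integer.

Step 1: cell (0,0)='F' (+3 fires, +2 burnt)
  -> target ignites at step 1
Step 2: cell (0,0)='.' (+3 fires, +3 burnt)
Step 3: cell (0,0)='.' (+3 fires, +3 burnt)
Step 4: cell (0,0)='.' (+5 fires, +3 burnt)
Step 5: cell (0,0)='.' (+6 fires, +5 burnt)
Step 6: cell (0,0)='.' (+3 fires, +6 burnt)
Step 7: cell (0,0)='.' (+1 fires, +3 burnt)
Step 8: cell (0,0)='.' (+0 fires, +1 burnt)
  fire out at step 8

1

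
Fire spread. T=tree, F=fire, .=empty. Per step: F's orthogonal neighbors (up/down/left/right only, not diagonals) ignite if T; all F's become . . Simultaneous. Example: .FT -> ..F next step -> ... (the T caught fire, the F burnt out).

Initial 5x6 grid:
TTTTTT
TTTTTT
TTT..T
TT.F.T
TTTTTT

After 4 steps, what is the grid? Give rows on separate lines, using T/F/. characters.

Step 1: 1 trees catch fire, 1 burn out
  TTTTTT
  TTTTTT
  TTT..T
  TT...T
  TTTFTT
Step 2: 2 trees catch fire, 1 burn out
  TTTTTT
  TTTTTT
  TTT..T
  TT...T
  TTF.FT
Step 3: 2 trees catch fire, 2 burn out
  TTTTTT
  TTTTTT
  TTT..T
  TT...T
  TF...F
Step 4: 3 trees catch fire, 2 burn out
  TTTTTT
  TTTTTT
  TTT..T
  TF...F
  F.....

TTTTTT
TTTTTT
TTT..T
TF...F
F.....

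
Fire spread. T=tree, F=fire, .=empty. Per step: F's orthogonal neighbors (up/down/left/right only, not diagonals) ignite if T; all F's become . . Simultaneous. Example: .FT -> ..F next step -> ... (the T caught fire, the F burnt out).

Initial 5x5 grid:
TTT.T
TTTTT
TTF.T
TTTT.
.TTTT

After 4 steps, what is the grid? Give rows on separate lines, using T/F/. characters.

Step 1: 3 trees catch fire, 1 burn out
  TTT.T
  TTFTT
  TF..T
  TTFT.
  .TTTT
Step 2: 7 trees catch fire, 3 burn out
  TTF.T
  TF.FT
  F...T
  TF.F.
  .TFTT
Step 3: 6 trees catch fire, 7 burn out
  TF..T
  F...F
  ....T
  F....
  .F.FT
Step 4: 4 trees catch fire, 6 burn out
  F...F
  .....
  ....F
  .....
  ....F

F...F
.....
....F
.....
....F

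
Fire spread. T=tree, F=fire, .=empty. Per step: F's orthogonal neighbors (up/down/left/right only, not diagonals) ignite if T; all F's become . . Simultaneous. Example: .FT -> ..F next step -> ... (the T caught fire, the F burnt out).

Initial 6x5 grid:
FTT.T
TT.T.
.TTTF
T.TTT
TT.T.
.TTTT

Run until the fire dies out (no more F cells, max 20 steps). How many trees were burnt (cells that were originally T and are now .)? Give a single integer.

Step 1: +4 fires, +2 burnt (F count now 4)
Step 2: +5 fires, +4 burnt (F count now 5)
Step 3: +3 fires, +5 burnt (F count now 3)
Step 4: +1 fires, +3 burnt (F count now 1)
Step 5: +2 fires, +1 burnt (F count now 2)
Step 6: +1 fires, +2 burnt (F count now 1)
Step 7: +1 fires, +1 burnt (F count now 1)
Step 8: +1 fires, +1 burnt (F count now 1)
Step 9: +1 fires, +1 burnt (F count now 1)
Step 10: +0 fires, +1 burnt (F count now 0)
Fire out after step 10
Initially T: 20, now '.': 29
Total burnt (originally-T cells now '.'): 19

Answer: 19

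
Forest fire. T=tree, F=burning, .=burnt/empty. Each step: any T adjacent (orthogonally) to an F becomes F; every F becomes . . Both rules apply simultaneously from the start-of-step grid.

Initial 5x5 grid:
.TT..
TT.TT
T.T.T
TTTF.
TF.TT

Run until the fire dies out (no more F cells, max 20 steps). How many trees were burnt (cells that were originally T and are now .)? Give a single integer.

Step 1: +4 fires, +2 burnt (F count now 4)
Step 2: +3 fires, +4 burnt (F count now 3)
Step 3: +1 fires, +3 burnt (F count now 1)
Step 4: +1 fires, +1 burnt (F count now 1)
Step 5: +1 fires, +1 burnt (F count now 1)
Step 6: +1 fires, +1 burnt (F count now 1)
Step 7: +1 fires, +1 burnt (F count now 1)
Step 8: +0 fires, +1 burnt (F count now 0)
Fire out after step 8
Initially T: 15, now '.': 22
Total burnt (originally-T cells now '.'): 12

Answer: 12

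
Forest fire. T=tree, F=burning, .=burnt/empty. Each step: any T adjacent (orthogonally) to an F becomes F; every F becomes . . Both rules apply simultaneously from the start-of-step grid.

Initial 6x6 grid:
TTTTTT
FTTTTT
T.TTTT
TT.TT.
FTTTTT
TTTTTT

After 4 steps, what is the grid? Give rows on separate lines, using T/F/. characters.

Step 1: 6 trees catch fire, 2 burn out
  FTTTTT
  .FTTTT
  F.TTTT
  FT.TT.
  .FTTTT
  FTTTTT
Step 2: 5 trees catch fire, 6 burn out
  .FTTTT
  ..FTTT
  ..TTTT
  .F.TT.
  ..FTTT
  .FTTTT
Step 3: 5 trees catch fire, 5 burn out
  ..FTTT
  ...FTT
  ..FTTT
  ...TT.
  ...FTT
  ..FTTT
Step 4: 6 trees catch fire, 5 burn out
  ...FTT
  ....FT
  ...FTT
  ...FT.
  ....FT
  ...FTT

...FTT
....FT
...FTT
...FT.
....FT
...FTT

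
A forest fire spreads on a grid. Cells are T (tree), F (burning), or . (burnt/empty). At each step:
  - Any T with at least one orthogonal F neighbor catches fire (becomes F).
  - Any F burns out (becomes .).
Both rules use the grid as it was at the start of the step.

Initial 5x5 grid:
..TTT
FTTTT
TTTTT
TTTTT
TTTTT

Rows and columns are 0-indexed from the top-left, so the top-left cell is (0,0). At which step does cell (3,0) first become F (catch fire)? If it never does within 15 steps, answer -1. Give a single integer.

Step 1: cell (3,0)='T' (+2 fires, +1 burnt)
Step 2: cell (3,0)='F' (+3 fires, +2 burnt)
  -> target ignites at step 2
Step 3: cell (3,0)='.' (+5 fires, +3 burnt)
Step 4: cell (3,0)='.' (+5 fires, +5 burnt)
Step 5: cell (3,0)='.' (+4 fires, +5 burnt)
Step 6: cell (3,0)='.' (+2 fires, +4 burnt)
Step 7: cell (3,0)='.' (+1 fires, +2 burnt)
Step 8: cell (3,0)='.' (+0 fires, +1 burnt)
  fire out at step 8

2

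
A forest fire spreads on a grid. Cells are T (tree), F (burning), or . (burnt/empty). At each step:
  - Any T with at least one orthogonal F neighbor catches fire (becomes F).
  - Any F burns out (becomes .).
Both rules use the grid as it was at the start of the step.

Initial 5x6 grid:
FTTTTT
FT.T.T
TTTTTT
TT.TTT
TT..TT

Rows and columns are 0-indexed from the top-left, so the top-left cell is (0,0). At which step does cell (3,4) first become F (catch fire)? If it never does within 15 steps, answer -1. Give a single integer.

Step 1: cell (3,4)='T' (+3 fires, +2 burnt)
Step 2: cell (3,4)='T' (+3 fires, +3 burnt)
Step 3: cell (3,4)='T' (+4 fires, +3 burnt)
Step 4: cell (3,4)='T' (+4 fires, +4 burnt)
Step 5: cell (3,4)='T' (+3 fires, +4 burnt)
Step 6: cell (3,4)='F' (+3 fires, +3 burnt)
  -> target ignites at step 6
Step 7: cell (3,4)='.' (+2 fires, +3 burnt)
Step 8: cell (3,4)='.' (+1 fires, +2 burnt)
Step 9: cell (3,4)='.' (+0 fires, +1 burnt)
  fire out at step 9

6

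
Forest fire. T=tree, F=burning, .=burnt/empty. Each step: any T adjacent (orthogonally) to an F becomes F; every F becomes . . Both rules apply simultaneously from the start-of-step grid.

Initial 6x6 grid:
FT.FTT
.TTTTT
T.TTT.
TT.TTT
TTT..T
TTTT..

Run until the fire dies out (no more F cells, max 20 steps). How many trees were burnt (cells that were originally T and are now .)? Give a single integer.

Answer: 15

Derivation:
Step 1: +3 fires, +2 burnt (F count now 3)
Step 2: +5 fires, +3 burnt (F count now 5)
Step 3: +4 fires, +5 burnt (F count now 4)
Step 4: +1 fires, +4 burnt (F count now 1)
Step 5: +1 fires, +1 burnt (F count now 1)
Step 6: +1 fires, +1 burnt (F count now 1)
Step 7: +0 fires, +1 burnt (F count now 0)
Fire out after step 7
Initially T: 25, now '.': 26
Total burnt (originally-T cells now '.'): 15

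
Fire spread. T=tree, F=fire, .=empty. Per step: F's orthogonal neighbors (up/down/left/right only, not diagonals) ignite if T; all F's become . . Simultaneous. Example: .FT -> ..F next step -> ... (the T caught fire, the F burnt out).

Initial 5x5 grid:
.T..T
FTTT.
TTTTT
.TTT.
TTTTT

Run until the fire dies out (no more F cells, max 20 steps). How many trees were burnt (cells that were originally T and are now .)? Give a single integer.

Step 1: +2 fires, +1 burnt (F count now 2)
Step 2: +3 fires, +2 burnt (F count now 3)
Step 3: +3 fires, +3 burnt (F count now 3)
Step 4: +3 fires, +3 burnt (F count now 3)
Step 5: +4 fires, +3 burnt (F count now 4)
Step 6: +1 fires, +4 burnt (F count now 1)
Step 7: +1 fires, +1 burnt (F count now 1)
Step 8: +0 fires, +1 burnt (F count now 0)
Fire out after step 8
Initially T: 18, now '.': 24
Total burnt (originally-T cells now '.'): 17

Answer: 17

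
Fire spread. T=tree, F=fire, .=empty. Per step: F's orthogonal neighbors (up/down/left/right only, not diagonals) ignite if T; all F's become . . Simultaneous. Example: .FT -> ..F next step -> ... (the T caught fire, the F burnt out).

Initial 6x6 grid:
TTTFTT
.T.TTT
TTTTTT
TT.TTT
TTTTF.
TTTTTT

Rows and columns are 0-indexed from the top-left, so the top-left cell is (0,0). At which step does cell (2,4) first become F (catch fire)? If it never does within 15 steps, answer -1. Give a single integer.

Step 1: cell (2,4)='T' (+6 fires, +2 burnt)
Step 2: cell (2,4)='F' (+10 fires, +6 burnt)
  -> target ignites at step 2
Step 3: cell (2,4)='.' (+7 fires, +10 burnt)
Step 4: cell (2,4)='.' (+4 fires, +7 burnt)
Step 5: cell (2,4)='.' (+3 fires, +4 burnt)
Step 6: cell (2,4)='.' (+0 fires, +3 burnt)
  fire out at step 6

2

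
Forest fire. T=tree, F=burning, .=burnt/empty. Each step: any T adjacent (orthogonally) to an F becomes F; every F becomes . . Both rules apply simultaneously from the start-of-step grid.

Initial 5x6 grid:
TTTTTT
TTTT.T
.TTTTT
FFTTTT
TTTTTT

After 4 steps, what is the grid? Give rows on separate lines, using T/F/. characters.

Step 1: 4 trees catch fire, 2 burn out
  TTTTTT
  TTTT.T
  .FTTTT
  ..FTTT
  FFTTTT
Step 2: 4 trees catch fire, 4 burn out
  TTTTTT
  TFTT.T
  ..FTTT
  ...FTT
  ..FTTT
Step 3: 6 trees catch fire, 4 burn out
  TFTTTT
  F.FT.T
  ...FTT
  ....FT
  ...FTT
Step 4: 6 trees catch fire, 6 burn out
  F.FTTT
  ...F.T
  ....FT
  .....F
  ....FT

F.FTTT
...F.T
....FT
.....F
....FT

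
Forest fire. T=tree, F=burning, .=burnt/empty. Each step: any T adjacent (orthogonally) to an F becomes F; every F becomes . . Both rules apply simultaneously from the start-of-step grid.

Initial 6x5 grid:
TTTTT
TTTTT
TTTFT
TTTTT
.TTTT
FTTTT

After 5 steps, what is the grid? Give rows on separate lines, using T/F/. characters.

Step 1: 5 trees catch fire, 2 burn out
  TTTTT
  TTTFT
  TTF.F
  TTTFT
  .TTTT
  .FTTT
Step 2: 9 trees catch fire, 5 burn out
  TTTFT
  TTF.F
  TF...
  TTF.F
  .FTFT
  ..FTT
Step 3: 8 trees catch fire, 9 burn out
  TTF.F
  TF...
  F....
  TF...
  ..F.F
  ...FT
Step 4: 4 trees catch fire, 8 burn out
  TF...
  F....
  .....
  F....
  .....
  ....F
Step 5: 1 trees catch fire, 4 burn out
  F....
  .....
  .....
  .....
  .....
  .....

F....
.....
.....
.....
.....
.....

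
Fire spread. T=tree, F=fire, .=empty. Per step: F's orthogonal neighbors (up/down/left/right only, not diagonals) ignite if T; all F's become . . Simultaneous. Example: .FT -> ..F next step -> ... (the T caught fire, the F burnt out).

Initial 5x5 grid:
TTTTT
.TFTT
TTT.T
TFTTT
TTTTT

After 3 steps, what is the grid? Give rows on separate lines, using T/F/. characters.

Step 1: 8 trees catch fire, 2 burn out
  TTFTT
  .F.FT
  TFF.T
  F.FTT
  TFTTT
Step 2: 7 trees catch fire, 8 burn out
  TF.FT
  ....F
  F...T
  ...FT
  F.FTT
Step 3: 5 trees catch fire, 7 burn out
  F...F
  .....
  ....F
  ....F
  ...FT

F...F
.....
....F
....F
...FT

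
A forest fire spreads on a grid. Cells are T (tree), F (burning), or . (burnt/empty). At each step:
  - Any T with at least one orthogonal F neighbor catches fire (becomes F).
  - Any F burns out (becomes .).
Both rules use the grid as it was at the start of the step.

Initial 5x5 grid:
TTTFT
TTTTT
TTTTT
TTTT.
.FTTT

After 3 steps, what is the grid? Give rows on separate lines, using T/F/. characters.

Step 1: 5 trees catch fire, 2 burn out
  TTF.F
  TTTFT
  TTTTT
  TFTT.
  ..FTT
Step 2: 8 trees catch fire, 5 burn out
  TF...
  TTF.F
  TFTFT
  F.FT.
  ...FT
Step 3: 7 trees catch fire, 8 burn out
  F....
  TF...
  F.F.F
  ...F.
  ....F

F....
TF...
F.F.F
...F.
....F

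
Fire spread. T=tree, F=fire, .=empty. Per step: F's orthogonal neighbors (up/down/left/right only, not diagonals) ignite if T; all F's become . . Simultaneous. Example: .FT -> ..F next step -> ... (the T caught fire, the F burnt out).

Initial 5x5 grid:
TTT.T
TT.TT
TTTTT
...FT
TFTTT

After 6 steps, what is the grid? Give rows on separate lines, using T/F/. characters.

Step 1: 5 trees catch fire, 2 burn out
  TTT.T
  TT.TT
  TTTFT
  ....F
  F.FFT
Step 2: 4 trees catch fire, 5 burn out
  TTT.T
  TT.FT
  TTF.F
  .....
  ....F
Step 3: 2 trees catch fire, 4 burn out
  TTT.T
  TT..F
  TF...
  .....
  .....
Step 4: 3 trees catch fire, 2 burn out
  TTT.F
  TF...
  F....
  .....
  .....
Step 5: 2 trees catch fire, 3 burn out
  TFT..
  F....
  .....
  .....
  .....
Step 6: 2 trees catch fire, 2 burn out
  F.F..
  .....
  .....
  .....
  .....

F.F..
.....
.....
.....
.....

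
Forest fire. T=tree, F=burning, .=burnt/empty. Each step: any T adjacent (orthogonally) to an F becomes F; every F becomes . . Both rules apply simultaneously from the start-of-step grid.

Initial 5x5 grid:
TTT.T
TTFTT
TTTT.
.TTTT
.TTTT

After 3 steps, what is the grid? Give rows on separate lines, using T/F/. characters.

Step 1: 4 trees catch fire, 1 burn out
  TTF.T
  TF.FT
  TTFT.
  .TTTT
  .TTTT
Step 2: 6 trees catch fire, 4 burn out
  TF..T
  F...F
  TF.F.
  .TFTT
  .TTTT
Step 3: 6 trees catch fire, 6 burn out
  F...F
  .....
  F....
  .F.FT
  .TFTT

F...F
.....
F....
.F.FT
.TFTT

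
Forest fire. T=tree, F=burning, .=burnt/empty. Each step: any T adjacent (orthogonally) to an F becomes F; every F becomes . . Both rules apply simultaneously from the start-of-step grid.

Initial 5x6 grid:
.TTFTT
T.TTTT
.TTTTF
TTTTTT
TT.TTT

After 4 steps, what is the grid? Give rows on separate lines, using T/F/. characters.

Step 1: 6 trees catch fire, 2 burn out
  .TF.FT
  T.TFTF
  .TTTF.
  TTTTTF
  TT.TTT
Step 2: 7 trees catch fire, 6 burn out
  .F...F
  T.F.F.
  .TTF..
  TTTTF.
  TT.TTF
Step 3: 3 trees catch fire, 7 burn out
  ......
  T.....
  .TF...
  TTTF..
  TT.TF.
Step 4: 3 trees catch fire, 3 burn out
  ......
  T.....
  .F....
  TTF...
  TT.F..

......
T.....
.F....
TTF...
TT.F..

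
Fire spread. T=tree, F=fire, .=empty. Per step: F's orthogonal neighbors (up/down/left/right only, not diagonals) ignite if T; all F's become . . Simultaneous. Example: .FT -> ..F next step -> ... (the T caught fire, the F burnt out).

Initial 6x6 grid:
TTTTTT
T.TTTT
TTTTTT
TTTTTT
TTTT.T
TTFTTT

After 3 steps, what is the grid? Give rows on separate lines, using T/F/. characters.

Step 1: 3 trees catch fire, 1 burn out
  TTTTTT
  T.TTTT
  TTTTTT
  TTTTTT
  TTFT.T
  TF.FTT
Step 2: 5 trees catch fire, 3 burn out
  TTTTTT
  T.TTTT
  TTTTTT
  TTFTTT
  TF.F.T
  F...FT
Step 3: 5 trees catch fire, 5 burn out
  TTTTTT
  T.TTTT
  TTFTTT
  TF.FTT
  F....T
  .....F

TTTTTT
T.TTTT
TTFTTT
TF.FTT
F....T
.....F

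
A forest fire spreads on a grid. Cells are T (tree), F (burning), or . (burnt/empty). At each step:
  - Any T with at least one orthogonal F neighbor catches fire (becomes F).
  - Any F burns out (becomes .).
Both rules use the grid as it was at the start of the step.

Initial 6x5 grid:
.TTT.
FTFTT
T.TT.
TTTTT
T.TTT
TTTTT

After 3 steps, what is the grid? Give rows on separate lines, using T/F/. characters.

Step 1: 5 trees catch fire, 2 burn out
  .TFT.
  .F.FT
  F.FT.
  TTTTT
  T.TTT
  TTTTT
Step 2: 6 trees catch fire, 5 burn out
  .F.F.
  ....F
  ...F.
  FTFTT
  T.TTT
  TTTTT
Step 3: 4 trees catch fire, 6 burn out
  .....
  .....
  .....
  .F.FT
  F.FTT
  TTTTT

.....
.....
.....
.F.FT
F.FTT
TTTTT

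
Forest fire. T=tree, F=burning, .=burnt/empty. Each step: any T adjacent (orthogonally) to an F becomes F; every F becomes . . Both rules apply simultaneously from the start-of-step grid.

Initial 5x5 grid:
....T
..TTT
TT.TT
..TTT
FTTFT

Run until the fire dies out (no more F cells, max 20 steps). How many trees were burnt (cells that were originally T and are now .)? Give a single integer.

Step 1: +4 fires, +2 burnt (F count now 4)
Step 2: +3 fires, +4 burnt (F count now 3)
Step 3: +2 fires, +3 burnt (F count now 2)
Step 4: +2 fires, +2 burnt (F count now 2)
Step 5: +1 fires, +2 burnt (F count now 1)
Step 6: +0 fires, +1 burnt (F count now 0)
Fire out after step 6
Initially T: 14, now '.': 23
Total burnt (originally-T cells now '.'): 12

Answer: 12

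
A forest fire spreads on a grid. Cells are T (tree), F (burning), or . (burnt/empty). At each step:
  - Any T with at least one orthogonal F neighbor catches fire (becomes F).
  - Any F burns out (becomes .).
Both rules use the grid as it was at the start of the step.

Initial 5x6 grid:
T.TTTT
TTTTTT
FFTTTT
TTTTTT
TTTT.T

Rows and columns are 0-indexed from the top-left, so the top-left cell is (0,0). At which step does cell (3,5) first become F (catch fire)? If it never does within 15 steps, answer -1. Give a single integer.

Step 1: cell (3,5)='T' (+5 fires, +2 burnt)
Step 2: cell (3,5)='T' (+6 fires, +5 burnt)
Step 3: cell (3,5)='T' (+5 fires, +6 burnt)
Step 4: cell (3,5)='T' (+5 fires, +5 burnt)
Step 5: cell (3,5)='F' (+3 fires, +5 burnt)
  -> target ignites at step 5
Step 6: cell (3,5)='.' (+2 fires, +3 burnt)
Step 7: cell (3,5)='.' (+0 fires, +2 burnt)
  fire out at step 7

5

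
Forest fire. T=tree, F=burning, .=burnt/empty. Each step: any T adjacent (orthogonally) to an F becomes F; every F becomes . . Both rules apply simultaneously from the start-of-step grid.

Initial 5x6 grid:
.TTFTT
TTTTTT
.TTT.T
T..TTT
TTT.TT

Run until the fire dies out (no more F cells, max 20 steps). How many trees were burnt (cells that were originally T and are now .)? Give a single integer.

Step 1: +3 fires, +1 burnt (F count now 3)
Step 2: +5 fires, +3 burnt (F count now 5)
Step 3: +4 fires, +5 burnt (F count now 4)
Step 4: +4 fires, +4 burnt (F count now 4)
Step 5: +2 fires, +4 burnt (F count now 2)
Step 6: +1 fires, +2 burnt (F count now 1)
Step 7: +0 fires, +1 burnt (F count now 0)
Fire out after step 7
Initially T: 23, now '.': 26
Total burnt (originally-T cells now '.'): 19

Answer: 19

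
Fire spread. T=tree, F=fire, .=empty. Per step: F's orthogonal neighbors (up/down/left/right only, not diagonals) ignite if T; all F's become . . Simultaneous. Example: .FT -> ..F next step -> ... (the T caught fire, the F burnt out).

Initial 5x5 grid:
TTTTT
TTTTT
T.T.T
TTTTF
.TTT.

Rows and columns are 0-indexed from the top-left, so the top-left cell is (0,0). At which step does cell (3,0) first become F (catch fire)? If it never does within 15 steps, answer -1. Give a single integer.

Step 1: cell (3,0)='T' (+2 fires, +1 burnt)
Step 2: cell (3,0)='T' (+3 fires, +2 burnt)
Step 3: cell (3,0)='T' (+5 fires, +3 burnt)
Step 4: cell (3,0)='F' (+4 fires, +5 burnt)
  -> target ignites at step 4
Step 5: cell (3,0)='.' (+3 fires, +4 burnt)
Step 6: cell (3,0)='.' (+2 fires, +3 burnt)
Step 7: cell (3,0)='.' (+1 fires, +2 burnt)
Step 8: cell (3,0)='.' (+0 fires, +1 burnt)
  fire out at step 8

4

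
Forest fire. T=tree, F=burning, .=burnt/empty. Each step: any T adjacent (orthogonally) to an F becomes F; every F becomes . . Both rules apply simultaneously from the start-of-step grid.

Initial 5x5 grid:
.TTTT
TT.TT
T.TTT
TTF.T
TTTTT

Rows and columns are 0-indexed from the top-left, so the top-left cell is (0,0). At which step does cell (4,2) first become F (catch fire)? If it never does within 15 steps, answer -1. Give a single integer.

Step 1: cell (4,2)='F' (+3 fires, +1 burnt)
  -> target ignites at step 1
Step 2: cell (4,2)='.' (+4 fires, +3 burnt)
Step 3: cell (4,2)='.' (+5 fires, +4 burnt)
Step 4: cell (4,2)='.' (+4 fires, +5 burnt)
Step 5: cell (4,2)='.' (+3 fires, +4 burnt)
Step 6: cell (4,2)='.' (+1 fires, +3 burnt)
Step 7: cell (4,2)='.' (+0 fires, +1 burnt)
  fire out at step 7

1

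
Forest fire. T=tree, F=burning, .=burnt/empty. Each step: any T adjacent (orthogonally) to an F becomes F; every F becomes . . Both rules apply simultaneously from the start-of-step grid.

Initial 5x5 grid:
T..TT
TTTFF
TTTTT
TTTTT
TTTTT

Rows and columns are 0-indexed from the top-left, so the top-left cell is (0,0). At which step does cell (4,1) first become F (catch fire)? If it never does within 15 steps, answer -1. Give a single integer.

Step 1: cell (4,1)='T' (+5 fires, +2 burnt)
Step 2: cell (4,1)='T' (+4 fires, +5 burnt)
Step 3: cell (4,1)='T' (+5 fires, +4 burnt)
Step 4: cell (4,1)='T' (+4 fires, +5 burnt)
Step 5: cell (4,1)='F' (+2 fires, +4 burnt)
  -> target ignites at step 5
Step 6: cell (4,1)='.' (+1 fires, +2 burnt)
Step 7: cell (4,1)='.' (+0 fires, +1 burnt)
  fire out at step 7

5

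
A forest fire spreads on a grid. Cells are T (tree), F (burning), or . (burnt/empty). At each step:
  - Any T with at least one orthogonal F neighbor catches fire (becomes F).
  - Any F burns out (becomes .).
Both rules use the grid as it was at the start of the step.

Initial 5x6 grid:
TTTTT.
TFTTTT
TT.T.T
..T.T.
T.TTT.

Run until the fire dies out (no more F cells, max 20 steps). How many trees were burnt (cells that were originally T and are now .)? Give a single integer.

Step 1: +4 fires, +1 burnt (F count now 4)
Step 2: +4 fires, +4 burnt (F count now 4)
Step 3: +3 fires, +4 burnt (F count now 3)
Step 4: +2 fires, +3 burnt (F count now 2)
Step 5: +1 fires, +2 burnt (F count now 1)
Step 6: +0 fires, +1 burnt (F count now 0)
Fire out after step 6
Initially T: 20, now '.': 24
Total burnt (originally-T cells now '.'): 14

Answer: 14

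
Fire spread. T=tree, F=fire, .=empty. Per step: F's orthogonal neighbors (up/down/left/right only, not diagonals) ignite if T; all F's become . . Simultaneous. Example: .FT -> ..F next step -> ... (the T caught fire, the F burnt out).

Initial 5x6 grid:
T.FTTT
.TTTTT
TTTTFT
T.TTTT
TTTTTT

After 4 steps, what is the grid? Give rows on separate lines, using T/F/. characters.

Step 1: 6 trees catch fire, 2 burn out
  T..FTT
  .TFTFT
  TTTF.F
  T.TTFT
  TTTTTT
Step 2: 8 trees catch fire, 6 burn out
  T...FT
  .F.F.F
  TTF...
  T.TF.F
  TTTTFT
Step 3: 5 trees catch fire, 8 burn out
  T....F
  ......
  TF....
  T.F...
  TTTF.F
Step 4: 2 trees catch fire, 5 burn out
  T.....
  ......
  F.....
  T.....
  TTF...

T.....
......
F.....
T.....
TTF...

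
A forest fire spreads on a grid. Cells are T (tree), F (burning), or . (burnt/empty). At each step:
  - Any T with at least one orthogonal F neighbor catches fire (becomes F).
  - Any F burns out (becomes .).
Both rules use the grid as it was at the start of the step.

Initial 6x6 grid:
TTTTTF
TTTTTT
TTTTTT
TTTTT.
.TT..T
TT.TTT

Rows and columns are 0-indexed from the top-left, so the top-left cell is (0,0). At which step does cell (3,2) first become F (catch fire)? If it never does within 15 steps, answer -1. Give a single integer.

Step 1: cell (3,2)='T' (+2 fires, +1 burnt)
Step 2: cell (3,2)='T' (+3 fires, +2 burnt)
Step 3: cell (3,2)='T' (+3 fires, +3 burnt)
Step 4: cell (3,2)='T' (+4 fires, +3 burnt)
Step 5: cell (3,2)='T' (+4 fires, +4 burnt)
Step 6: cell (3,2)='F' (+3 fires, +4 burnt)
  -> target ignites at step 6
Step 7: cell (3,2)='.' (+3 fires, +3 burnt)
Step 8: cell (3,2)='.' (+2 fires, +3 burnt)
Step 9: cell (3,2)='.' (+1 fires, +2 burnt)
Step 10: cell (3,2)='.' (+1 fires, +1 burnt)
Step 11: cell (3,2)='.' (+0 fires, +1 burnt)
  fire out at step 11

6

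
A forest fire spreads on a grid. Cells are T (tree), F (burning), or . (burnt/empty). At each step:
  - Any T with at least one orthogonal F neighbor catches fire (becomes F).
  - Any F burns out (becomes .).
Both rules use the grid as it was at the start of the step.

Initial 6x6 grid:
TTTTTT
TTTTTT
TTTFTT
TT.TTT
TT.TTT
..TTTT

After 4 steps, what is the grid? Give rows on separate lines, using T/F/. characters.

Step 1: 4 trees catch fire, 1 burn out
  TTTTTT
  TTTFTT
  TTF.FT
  TT.FTT
  TT.TTT
  ..TTTT
Step 2: 7 trees catch fire, 4 burn out
  TTTFTT
  TTF.FT
  TF...F
  TT..FT
  TT.FTT
  ..TTTT
Step 3: 9 trees catch fire, 7 burn out
  TTF.FT
  TF...F
  F.....
  TF...F
  TT..FT
  ..TFTT
Step 4: 8 trees catch fire, 9 burn out
  TF...F
  F.....
  ......
  F.....
  TF...F
  ..F.FT

TF...F
F.....
......
F.....
TF...F
..F.FT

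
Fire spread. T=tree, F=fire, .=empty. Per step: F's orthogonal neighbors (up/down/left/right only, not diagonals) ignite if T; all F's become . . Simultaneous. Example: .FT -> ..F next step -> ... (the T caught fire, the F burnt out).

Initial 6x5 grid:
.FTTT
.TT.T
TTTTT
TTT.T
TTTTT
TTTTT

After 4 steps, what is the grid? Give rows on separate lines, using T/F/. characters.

Step 1: 2 trees catch fire, 1 burn out
  ..FTT
  .FT.T
  TTTTT
  TTT.T
  TTTTT
  TTTTT
Step 2: 3 trees catch fire, 2 burn out
  ...FT
  ..F.T
  TFTTT
  TTT.T
  TTTTT
  TTTTT
Step 3: 4 trees catch fire, 3 burn out
  ....F
  ....T
  F.FTT
  TFT.T
  TTTTT
  TTTTT
Step 4: 5 trees catch fire, 4 burn out
  .....
  ....F
  ...FT
  F.F.T
  TFTTT
  TTTTT

.....
....F
...FT
F.F.T
TFTTT
TTTTT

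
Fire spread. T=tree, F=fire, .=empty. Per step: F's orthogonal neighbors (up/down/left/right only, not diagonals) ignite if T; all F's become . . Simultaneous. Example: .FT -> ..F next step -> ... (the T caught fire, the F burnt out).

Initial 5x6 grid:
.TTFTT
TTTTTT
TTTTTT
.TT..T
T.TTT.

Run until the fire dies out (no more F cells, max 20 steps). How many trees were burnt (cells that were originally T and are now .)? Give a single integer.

Step 1: +3 fires, +1 burnt (F count now 3)
Step 2: +5 fires, +3 burnt (F count now 5)
Step 3: +4 fires, +5 burnt (F count now 4)
Step 4: +4 fires, +4 burnt (F count now 4)
Step 5: +4 fires, +4 burnt (F count now 4)
Step 6: +1 fires, +4 burnt (F count now 1)
Step 7: +1 fires, +1 burnt (F count now 1)
Step 8: +0 fires, +1 burnt (F count now 0)
Fire out after step 8
Initially T: 23, now '.': 29
Total burnt (originally-T cells now '.'): 22

Answer: 22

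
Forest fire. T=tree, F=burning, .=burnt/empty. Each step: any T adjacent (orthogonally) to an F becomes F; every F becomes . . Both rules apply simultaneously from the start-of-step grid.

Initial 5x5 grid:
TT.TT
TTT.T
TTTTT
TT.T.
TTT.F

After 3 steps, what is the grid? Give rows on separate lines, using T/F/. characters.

Step 1: 0 trees catch fire, 1 burn out
  TT.TT
  TTT.T
  TTTTT
  TT.T.
  TTT..
Step 2: 0 trees catch fire, 0 burn out
  TT.TT
  TTT.T
  TTTTT
  TT.T.
  TTT..
Step 3: 0 trees catch fire, 0 burn out
  TT.TT
  TTT.T
  TTTTT
  TT.T.
  TTT..

TT.TT
TTT.T
TTTTT
TT.T.
TTT..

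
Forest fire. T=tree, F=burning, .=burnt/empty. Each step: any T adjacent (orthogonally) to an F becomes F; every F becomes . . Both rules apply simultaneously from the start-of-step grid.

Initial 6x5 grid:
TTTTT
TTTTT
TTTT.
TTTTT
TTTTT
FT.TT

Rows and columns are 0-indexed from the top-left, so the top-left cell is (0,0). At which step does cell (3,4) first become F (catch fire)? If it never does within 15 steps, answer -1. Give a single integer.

Step 1: cell (3,4)='T' (+2 fires, +1 burnt)
Step 2: cell (3,4)='T' (+2 fires, +2 burnt)
Step 3: cell (3,4)='T' (+3 fires, +2 burnt)
Step 4: cell (3,4)='T' (+4 fires, +3 burnt)
Step 5: cell (3,4)='T' (+6 fires, +4 burnt)
Step 6: cell (3,4)='F' (+5 fires, +6 burnt)
  -> target ignites at step 6
Step 7: cell (3,4)='.' (+2 fires, +5 burnt)
Step 8: cell (3,4)='.' (+2 fires, +2 burnt)
Step 9: cell (3,4)='.' (+1 fires, +2 burnt)
Step 10: cell (3,4)='.' (+0 fires, +1 burnt)
  fire out at step 10

6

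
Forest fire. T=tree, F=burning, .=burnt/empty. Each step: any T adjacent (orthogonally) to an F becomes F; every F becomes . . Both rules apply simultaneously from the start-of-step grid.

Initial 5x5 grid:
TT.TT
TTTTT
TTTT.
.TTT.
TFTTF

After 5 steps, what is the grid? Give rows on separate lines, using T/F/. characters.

Step 1: 4 trees catch fire, 2 burn out
  TT.TT
  TTTTT
  TTTT.
  .FTT.
  F.FF.
Step 2: 3 trees catch fire, 4 burn out
  TT.TT
  TTTTT
  TFTT.
  ..FF.
  .....
Step 3: 4 trees catch fire, 3 burn out
  TT.TT
  TFTTT
  F.FF.
  .....
  .....
Step 4: 4 trees catch fire, 4 burn out
  TF.TT
  F.FFT
  .....
  .....
  .....
Step 5: 3 trees catch fire, 4 burn out
  F..FT
  ....F
  .....
  .....
  .....

F..FT
....F
.....
.....
.....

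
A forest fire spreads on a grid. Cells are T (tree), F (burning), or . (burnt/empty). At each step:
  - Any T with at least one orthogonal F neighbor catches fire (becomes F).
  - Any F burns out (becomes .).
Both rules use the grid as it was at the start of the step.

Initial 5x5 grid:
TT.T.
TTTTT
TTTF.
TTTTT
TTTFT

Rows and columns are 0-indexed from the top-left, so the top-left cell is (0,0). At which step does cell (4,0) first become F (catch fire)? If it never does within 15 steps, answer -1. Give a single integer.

Step 1: cell (4,0)='T' (+5 fires, +2 burnt)
Step 2: cell (4,0)='T' (+7 fires, +5 burnt)
Step 3: cell (4,0)='F' (+4 fires, +7 burnt)
  -> target ignites at step 3
Step 4: cell (4,0)='.' (+3 fires, +4 burnt)
Step 5: cell (4,0)='.' (+1 fires, +3 burnt)
Step 6: cell (4,0)='.' (+0 fires, +1 burnt)
  fire out at step 6

3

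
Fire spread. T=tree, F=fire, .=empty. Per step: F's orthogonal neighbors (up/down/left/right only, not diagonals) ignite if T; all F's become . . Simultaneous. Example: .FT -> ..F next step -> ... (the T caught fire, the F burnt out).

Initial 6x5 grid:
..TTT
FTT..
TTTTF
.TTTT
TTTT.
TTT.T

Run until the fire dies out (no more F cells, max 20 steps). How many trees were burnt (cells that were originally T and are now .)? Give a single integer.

Step 1: +4 fires, +2 burnt (F count now 4)
Step 2: +4 fires, +4 burnt (F count now 4)
Step 3: +4 fires, +4 burnt (F count now 4)
Step 4: +3 fires, +4 burnt (F count now 3)
Step 5: +4 fires, +3 burnt (F count now 4)
Step 6: +1 fires, +4 burnt (F count now 1)
Step 7: +0 fires, +1 burnt (F count now 0)
Fire out after step 7
Initially T: 21, now '.': 29
Total burnt (originally-T cells now '.'): 20

Answer: 20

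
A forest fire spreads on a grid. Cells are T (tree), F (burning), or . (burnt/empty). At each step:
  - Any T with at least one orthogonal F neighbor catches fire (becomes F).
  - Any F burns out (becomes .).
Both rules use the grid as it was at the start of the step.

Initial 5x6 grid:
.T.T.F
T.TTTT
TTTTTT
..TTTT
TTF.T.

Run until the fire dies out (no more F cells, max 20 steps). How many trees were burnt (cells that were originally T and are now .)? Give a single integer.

Answer: 19

Derivation:
Step 1: +3 fires, +2 burnt (F count now 3)
Step 2: +5 fires, +3 burnt (F count now 5)
Step 3: +7 fires, +5 burnt (F count now 7)
Step 4: +3 fires, +7 burnt (F count now 3)
Step 5: +1 fires, +3 burnt (F count now 1)
Step 6: +0 fires, +1 burnt (F count now 0)
Fire out after step 6
Initially T: 20, now '.': 29
Total burnt (originally-T cells now '.'): 19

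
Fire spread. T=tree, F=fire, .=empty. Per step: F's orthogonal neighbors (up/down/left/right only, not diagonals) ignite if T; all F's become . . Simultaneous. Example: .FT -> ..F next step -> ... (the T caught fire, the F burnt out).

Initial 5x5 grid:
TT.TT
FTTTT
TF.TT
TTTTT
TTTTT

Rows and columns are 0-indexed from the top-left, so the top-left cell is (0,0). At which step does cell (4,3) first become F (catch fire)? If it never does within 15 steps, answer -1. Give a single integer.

Step 1: cell (4,3)='T' (+4 fires, +2 burnt)
Step 2: cell (4,3)='T' (+5 fires, +4 burnt)
Step 3: cell (4,3)='T' (+4 fires, +5 burnt)
Step 4: cell (4,3)='F' (+5 fires, +4 burnt)
  -> target ignites at step 4
Step 5: cell (4,3)='.' (+3 fires, +5 burnt)
Step 6: cell (4,3)='.' (+0 fires, +3 burnt)
  fire out at step 6

4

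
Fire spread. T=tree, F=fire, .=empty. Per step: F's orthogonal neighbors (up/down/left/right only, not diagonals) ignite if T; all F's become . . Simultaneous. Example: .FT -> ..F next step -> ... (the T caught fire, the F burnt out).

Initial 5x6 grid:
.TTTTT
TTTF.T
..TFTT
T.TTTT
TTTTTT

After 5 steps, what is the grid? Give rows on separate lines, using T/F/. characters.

Step 1: 5 trees catch fire, 2 burn out
  .TTFTT
  TTF..T
  ..F.FT
  T.TFTT
  TTTTTT
Step 2: 7 trees catch fire, 5 burn out
  .TF.FT
  TF...T
  .....F
  T.F.FT
  TTTFTT
Step 3: 7 trees catch fire, 7 burn out
  .F...F
  F....F
  ......
  T....F
  TTF.FT
Step 4: 2 trees catch fire, 7 burn out
  ......
  ......
  ......
  T.....
  TF...F
Step 5: 1 trees catch fire, 2 burn out
  ......
  ......
  ......
  T.....
  F.....

......
......
......
T.....
F.....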